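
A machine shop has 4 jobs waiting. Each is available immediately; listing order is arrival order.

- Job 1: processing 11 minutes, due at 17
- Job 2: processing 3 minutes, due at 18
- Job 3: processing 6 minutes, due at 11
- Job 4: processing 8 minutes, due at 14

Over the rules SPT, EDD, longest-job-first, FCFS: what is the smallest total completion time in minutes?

57

SPT (increasing processing time): Job 2 Job 3 Job 4 Job 1.
Job 2: 0→3
Job 3: 3→9
Job 4: 9→17
Job 1: 17→28
Sum = 3+9+17+28 = 57.
EDD (increasing due date): Job 3 Job 4 Job 1 Job 2.
Job 3: 0→6
Job 4: 6→14
Job 1: 14→25
Job 2: 25→28
Sum = 6+14+25+28 = 73.
LPT (decreasing processing time): Job 1 Job 4 Job 3 Job 2.
Job 1: 0→11
Job 4: 11→19
Job 3: 19→25
Job 2: 25→28
Sum = 11+19+25+28 = 83.
FIFO (arrival order): Job 1 Job 2 Job 3 Job 4.
Job 1: 0→11
Job 2: 11→14
Job 3: 14→20
Job 4: 20→28
Sum = 11+14+20+28 = 73.
SPT 57, EDD 73, LPT 83, FIFO 73 → minimum 57.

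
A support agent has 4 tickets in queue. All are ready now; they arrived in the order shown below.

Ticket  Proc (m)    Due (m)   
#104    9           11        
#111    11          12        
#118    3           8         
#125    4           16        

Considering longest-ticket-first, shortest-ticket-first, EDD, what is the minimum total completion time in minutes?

LPT (decreasing processing time): #111 #104 #125 #118.
#111: 0→11
#104: 11→20
#125: 20→24
#118: 24→27
Sum = 11+20+24+27 = 82.
SPT (increasing processing time): #118 #125 #104 #111.
#118: 0→3
#125: 3→7
#104: 7→16
#111: 16→27
Sum = 3+7+16+27 = 53.
EDD (increasing due date): #118 #104 #111 #125.
#118: 0→3
#104: 3→12
#111: 12→23
#125: 23→27
Sum = 3+12+23+27 = 65.
LPT 82, SPT 53, EDD 65 → minimum 53.

53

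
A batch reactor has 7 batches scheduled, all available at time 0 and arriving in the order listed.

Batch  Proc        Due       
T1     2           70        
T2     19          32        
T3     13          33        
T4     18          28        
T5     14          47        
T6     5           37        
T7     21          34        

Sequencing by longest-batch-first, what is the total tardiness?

LPT (decreasing processing time): T7 T2 T4 T5 T3 T6 T1.
T7: 0→21, due 34, tardiness 0
T2: 21→40, due 32, tardiness 8
T4: 40→58, due 28, tardiness 30
T5: 58→72, due 47, tardiness 25
T3: 72→85, due 33, tardiness 52
T6: 85→90, due 37, tardiness 53
T1: 90→92, due 70, tardiness 22
Sum = 0+8+30+25+52+53+22 = 190.

190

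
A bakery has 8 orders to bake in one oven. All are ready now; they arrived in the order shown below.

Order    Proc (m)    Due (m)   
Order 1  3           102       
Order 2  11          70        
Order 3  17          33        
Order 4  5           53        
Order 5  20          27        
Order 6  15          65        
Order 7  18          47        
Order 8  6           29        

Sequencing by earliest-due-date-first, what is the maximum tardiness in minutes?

22

EDD (increasing due date): Order 5 Order 8 Order 3 Order 7 Order 4 Order 6 Order 2 Order 1.
Order 5: 0→20, due 27, tardiness 0
Order 8: 20→26, due 29, tardiness 0
Order 3: 26→43, due 33, tardiness 10
Order 7: 43→61, due 47, tardiness 14
Order 4: 61→66, due 53, tardiness 13
Order 6: 66→81, due 65, tardiness 16
Order 2: 81→92, due 70, tardiness 22
Order 1: 92→95, due 102, tardiness 0
Maximum = 22.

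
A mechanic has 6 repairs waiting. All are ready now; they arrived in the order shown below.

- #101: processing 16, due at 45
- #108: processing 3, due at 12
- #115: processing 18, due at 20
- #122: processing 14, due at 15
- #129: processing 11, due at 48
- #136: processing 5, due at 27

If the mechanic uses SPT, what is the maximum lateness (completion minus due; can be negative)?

47

SPT (increasing processing time): #108 #136 #129 #122 #101 #115.
#108: 0→3, due 12, lateness -9
#136: 3→8, due 27, lateness -19
#129: 8→19, due 48, lateness -29
#122: 19→33, due 15, lateness 18
#101: 33→49, due 45, lateness 4
#115: 49→67, due 20, lateness 47
Maximum = 47.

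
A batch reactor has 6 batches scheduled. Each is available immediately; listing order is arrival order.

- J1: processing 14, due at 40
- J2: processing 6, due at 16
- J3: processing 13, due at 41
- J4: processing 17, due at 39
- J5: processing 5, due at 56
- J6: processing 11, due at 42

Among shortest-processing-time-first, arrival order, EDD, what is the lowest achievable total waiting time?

SPT (increasing processing time): J5 J2 J6 J3 J1 J4.
J5: waits 0, runs 0→5
J2: waits 5, runs 5→11
J6: waits 11, runs 11→22
J3: waits 22, runs 22→35
J1: waits 35, runs 35→49
J4: waits 49, runs 49→66
Sum = 0+5+11+22+35+49 = 122.
FIFO (arrival order): J1 J2 J3 J4 J5 J6.
J1: waits 0, runs 0→14
J2: waits 14, runs 14→20
J3: waits 20, runs 20→33
J4: waits 33, runs 33→50
J5: waits 50, runs 50→55
J6: waits 55, runs 55→66
Sum = 0+14+20+33+50+55 = 172.
EDD (increasing due date): J2 J4 J1 J3 J6 J5.
J2: waits 0, runs 0→6
J4: waits 6, runs 6→23
J1: waits 23, runs 23→37
J3: waits 37, runs 37→50
J6: waits 50, runs 50→61
J5: waits 61, runs 61→66
Sum = 0+6+23+37+50+61 = 177.
SPT 122, FIFO 172, EDD 177 → minimum 122.

122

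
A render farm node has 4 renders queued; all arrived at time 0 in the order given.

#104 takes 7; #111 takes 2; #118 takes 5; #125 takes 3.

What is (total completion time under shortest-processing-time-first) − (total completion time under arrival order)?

SPT (increasing processing time): #111 #125 #118 #104.
#111: 0→2
#125: 2→5
#118: 5→10
#104: 10→17
Sum = 2+5+10+17 = 34.
FIFO (arrival order): #104 #111 #118 #125.
#104: 0→7
#111: 7→9
#118: 9→14
#125: 14→17
Sum = 7+9+14+17 = 47.
Difference = 34 − 47 = -13.

-13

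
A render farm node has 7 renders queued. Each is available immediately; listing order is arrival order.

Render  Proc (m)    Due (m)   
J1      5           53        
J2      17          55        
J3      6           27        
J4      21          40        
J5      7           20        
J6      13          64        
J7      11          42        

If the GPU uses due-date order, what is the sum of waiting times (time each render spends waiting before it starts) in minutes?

EDD (increasing due date): J5 J3 J4 J7 J1 J2 J6.
J5: waits 0, runs 0→7
J3: waits 7, runs 7→13
J4: waits 13, runs 13→34
J7: waits 34, runs 34→45
J1: waits 45, runs 45→50
J2: waits 50, runs 50→67
J6: waits 67, runs 67→80
Sum = 0+7+13+34+45+50+67 = 216.

216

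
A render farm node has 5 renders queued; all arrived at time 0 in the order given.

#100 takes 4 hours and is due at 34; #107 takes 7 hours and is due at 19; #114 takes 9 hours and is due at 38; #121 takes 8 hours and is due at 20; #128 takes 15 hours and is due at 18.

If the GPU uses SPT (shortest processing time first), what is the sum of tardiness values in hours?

SPT (increasing processing time): #100 #107 #121 #114 #128.
#100: 0→4, due 34, tardiness 0
#107: 4→11, due 19, tardiness 0
#121: 11→19, due 20, tardiness 0
#114: 19→28, due 38, tardiness 0
#128: 28→43, due 18, tardiness 25
Sum = 0+0+0+0+25 = 25.

25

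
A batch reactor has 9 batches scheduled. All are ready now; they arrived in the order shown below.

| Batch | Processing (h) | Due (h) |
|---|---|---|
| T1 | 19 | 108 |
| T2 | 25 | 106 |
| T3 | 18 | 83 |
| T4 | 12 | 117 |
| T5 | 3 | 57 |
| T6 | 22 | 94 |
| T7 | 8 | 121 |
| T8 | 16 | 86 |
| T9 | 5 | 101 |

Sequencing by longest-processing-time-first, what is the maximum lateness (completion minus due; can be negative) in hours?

LPT (decreasing processing time): T2 T6 T1 T3 T8 T4 T7 T9 T5.
T2: 0→25, due 106, lateness -81
T6: 25→47, due 94, lateness -47
T1: 47→66, due 108, lateness -42
T3: 66→84, due 83, lateness 1
T8: 84→100, due 86, lateness 14
T4: 100→112, due 117, lateness -5
T7: 112→120, due 121, lateness -1
T9: 120→125, due 101, lateness 24
T5: 125→128, due 57, lateness 71
Maximum = 71.

71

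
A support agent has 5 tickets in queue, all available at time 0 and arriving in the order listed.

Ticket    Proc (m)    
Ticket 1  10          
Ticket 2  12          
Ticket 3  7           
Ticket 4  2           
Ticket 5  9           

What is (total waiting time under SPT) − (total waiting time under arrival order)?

-35

SPT (increasing processing time): Ticket 4 Ticket 3 Ticket 5 Ticket 1 Ticket 2.
Ticket 4: waits 0, runs 0→2
Ticket 3: waits 2, runs 2→9
Ticket 5: waits 9, runs 9→18
Ticket 1: waits 18, runs 18→28
Ticket 2: waits 28, runs 28→40
Sum = 0+2+9+18+28 = 57.
FIFO (arrival order): Ticket 1 Ticket 2 Ticket 3 Ticket 4 Ticket 5.
Ticket 1: waits 0, runs 0→10
Ticket 2: waits 10, runs 10→22
Ticket 3: waits 22, runs 22→29
Ticket 4: waits 29, runs 29→31
Ticket 5: waits 31, runs 31→40
Sum = 0+10+22+29+31 = 92.
Difference = 57 − 92 = -35.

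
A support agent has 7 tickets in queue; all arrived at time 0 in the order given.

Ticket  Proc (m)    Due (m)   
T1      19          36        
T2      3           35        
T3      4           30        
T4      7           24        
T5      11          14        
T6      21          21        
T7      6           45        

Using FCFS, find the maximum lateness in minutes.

44

FIFO (arrival order): T1 T2 T3 T4 T5 T6 T7.
T1: 0→19, due 36, lateness -17
T2: 19→22, due 35, lateness -13
T3: 22→26, due 30, lateness -4
T4: 26→33, due 24, lateness 9
T5: 33→44, due 14, lateness 30
T6: 44→65, due 21, lateness 44
T7: 65→71, due 45, lateness 26
Maximum = 44.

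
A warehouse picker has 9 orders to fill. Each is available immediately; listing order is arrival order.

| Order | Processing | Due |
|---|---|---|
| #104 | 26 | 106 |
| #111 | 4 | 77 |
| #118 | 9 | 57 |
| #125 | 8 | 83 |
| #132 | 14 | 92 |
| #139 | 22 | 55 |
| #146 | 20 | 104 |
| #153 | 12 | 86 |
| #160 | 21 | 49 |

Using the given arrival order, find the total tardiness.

FIFO (arrival order): #104 #111 #118 #125 #132 #139 #146 #153 #160.
#104: 0→26, due 106, tardiness 0
#111: 26→30, due 77, tardiness 0
#118: 30→39, due 57, tardiness 0
#125: 39→47, due 83, tardiness 0
#132: 47→61, due 92, tardiness 0
#139: 61→83, due 55, tardiness 28
#146: 83→103, due 104, tardiness 0
#153: 103→115, due 86, tardiness 29
#160: 115→136, due 49, tardiness 87
Sum = 0+0+0+0+0+28+0+29+87 = 144.

144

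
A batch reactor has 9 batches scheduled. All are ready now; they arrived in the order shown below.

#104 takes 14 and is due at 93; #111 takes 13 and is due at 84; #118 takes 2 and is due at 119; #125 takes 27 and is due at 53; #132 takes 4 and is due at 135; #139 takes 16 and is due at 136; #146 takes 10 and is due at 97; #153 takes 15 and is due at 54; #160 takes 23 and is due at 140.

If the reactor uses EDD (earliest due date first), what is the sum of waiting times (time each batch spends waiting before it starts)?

EDD (increasing due date): #125 #153 #111 #104 #146 #118 #132 #139 #160.
#125: waits 0, runs 0→27
#153: waits 27, runs 27→42
#111: waits 42, runs 42→55
#104: waits 55, runs 55→69
#146: waits 69, runs 69→79
#118: waits 79, runs 79→81
#132: waits 81, runs 81→85
#139: waits 85, runs 85→101
#160: waits 101, runs 101→124
Sum = 0+27+42+55+69+79+81+85+101 = 539.

539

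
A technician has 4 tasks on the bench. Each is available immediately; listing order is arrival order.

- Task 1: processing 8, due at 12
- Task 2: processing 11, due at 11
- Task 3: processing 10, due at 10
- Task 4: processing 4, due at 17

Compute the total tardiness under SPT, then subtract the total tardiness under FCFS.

-9

SPT (increasing processing time): Task 4 Task 1 Task 3 Task 2.
Task 4: 0→4, due 17, tardiness 0
Task 1: 4→12, due 12, tardiness 0
Task 3: 12→22, due 10, tardiness 12
Task 2: 22→33, due 11, tardiness 22
Sum = 0+0+12+22 = 34.
FIFO (arrival order): Task 1 Task 2 Task 3 Task 4.
Task 1: 0→8, due 12, tardiness 0
Task 2: 8→19, due 11, tardiness 8
Task 3: 19→29, due 10, tardiness 19
Task 4: 29→33, due 17, tardiness 16
Sum = 0+8+19+16 = 43.
Difference = 34 − 43 = -9.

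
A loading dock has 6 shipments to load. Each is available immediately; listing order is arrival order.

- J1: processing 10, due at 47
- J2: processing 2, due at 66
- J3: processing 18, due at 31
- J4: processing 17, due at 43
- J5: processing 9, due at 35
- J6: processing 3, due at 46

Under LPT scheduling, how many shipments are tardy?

2

LPT (decreasing processing time): J3 J4 J1 J5 J6 J2.
J3: 0→18, due 31, tardiness 0
J4: 18→35, due 43, tardiness 0
J1: 35→45, due 47, tardiness 0
J5: 45→54, due 35, tardiness 19
J6: 54→57, due 46, tardiness 11
J2: 57→59, due 66, tardiness 0
Late shipments: 2.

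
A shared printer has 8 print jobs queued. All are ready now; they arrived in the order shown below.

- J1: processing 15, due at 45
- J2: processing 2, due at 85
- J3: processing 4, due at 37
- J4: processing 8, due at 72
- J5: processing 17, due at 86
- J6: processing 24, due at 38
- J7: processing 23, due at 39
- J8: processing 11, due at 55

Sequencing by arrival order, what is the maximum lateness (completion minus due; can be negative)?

FIFO (arrival order): J1 J2 J3 J4 J5 J6 J7 J8.
J1: 0→15, due 45, lateness -30
J2: 15→17, due 85, lateness -68
J3: 17→21, due 37, lateness -16
J4: 21→29, due 72, lateness -43
J5: 29→46, due 86, lateness -40
J6: 46→70, due 38, lateness 32
J7: 70→93, due 39, lateness 54
J8: 93→104, due 55, lateness 49
Maximum = 54.

54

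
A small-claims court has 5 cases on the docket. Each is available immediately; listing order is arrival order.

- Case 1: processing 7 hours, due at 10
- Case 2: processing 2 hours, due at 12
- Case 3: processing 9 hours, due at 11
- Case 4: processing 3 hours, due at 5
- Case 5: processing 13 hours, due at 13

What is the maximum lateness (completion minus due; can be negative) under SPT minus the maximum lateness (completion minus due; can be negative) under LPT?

-6

SPT (increasing processing time): Case 2 Case 4 Case 1 Case 3 Case 5.
Case 2: 0→2, due 12, lateness -10
Case 4: 2→5, due 5, lateness 0
Case 1: 5→12, due 10, lateness 2
Case 3: 12→21, due 11, lateness 10
Case 5: 21→34, due 13, lateness 21
Maximum = 21.
LPT (decreasing processing time): Case 5 Case 3 Case 1 Case 4 Case 2.
Case 5: 0→13, due 13, lateness 0
Case 3: 13→22, due 11, lateness 11
Case 1: 22→29, due 10, lateness 19
Case 4: 29→32, due 5, lateness 27
Case 2: 32→34, due 12, lateness 22
Maximum = 27.
Difference = 21 − 27 = -6.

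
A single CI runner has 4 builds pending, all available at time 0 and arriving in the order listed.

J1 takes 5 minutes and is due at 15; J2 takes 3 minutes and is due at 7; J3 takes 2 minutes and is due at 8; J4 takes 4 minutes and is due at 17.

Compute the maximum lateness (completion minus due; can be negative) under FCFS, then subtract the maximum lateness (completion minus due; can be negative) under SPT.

FIFO (arrival order): J1 J2 J3 J4.
J1: 0→5, due 15, lateness -10
J2: 5→8, due 7, lateness 1
J3: 8→10, due 8, lateness 2
J4: 10→14, due 17, lateness -3
Maximum = 2.
SPT (increasing processing time): J3 J2 J4 J1.
J3: 0→2, due 8, lateness -6
J2: 2→5, due 7, lateness -2
J4: 5→9, due 17, lateness -8
J1: 9→14, due 15, lateness -1
Maximum = -1.
Difference = 2 − -1 = 3.

3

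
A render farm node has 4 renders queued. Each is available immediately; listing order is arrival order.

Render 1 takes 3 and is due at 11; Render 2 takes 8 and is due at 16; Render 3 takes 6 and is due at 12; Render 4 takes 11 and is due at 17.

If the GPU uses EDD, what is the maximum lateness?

EDD (increasing due date): Render 1 Render 3 Render 2 Render 4.
Render 1: 0→3, due 11, lateness -8
Render 3: 3→9, due 12, lateness -3
Render 2: 9→17, due 16, lateness 1
Render 4: 17→28, due 17, lateness 11
Maximum = 11.

11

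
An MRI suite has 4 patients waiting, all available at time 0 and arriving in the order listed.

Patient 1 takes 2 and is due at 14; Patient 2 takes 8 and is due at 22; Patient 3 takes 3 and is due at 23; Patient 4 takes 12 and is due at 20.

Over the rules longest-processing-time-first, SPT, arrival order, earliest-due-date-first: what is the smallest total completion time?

45

LPT (decreasing processing time): Patient 4 Patient 2 Patient 3 Patient 1.
Patient 4: 0→12
Patient 2: 12→20
Patient 3: 20→23
Patient 1: 23→25
Sum = 12+20+23+25 = 80.
SPT (increasing processing time): Patient 1 Patient 3 Patient 2 Patient 4.
Patient 1: 0→2
Patient 3: 2→5
Patient 2: 5→13
Patient 4: 13→25
Sum = 2+5+13+25 = 45.
FIFO (arrival order): Patient 1 Patient 2 Patient 3 Patient 4.
Patient 1: 0→2
Patient 2: 2→10
Patient 3: 10→13
Patient 4: 13→25
Sum = 2+10+13+25 = 50.
EDD (increasing due date): Patient 1 Patient 4 Patient 2 Patient 3.
Patient 1: 0→2
Patient 4: 2→14
Patient 2: 14→22
Patient 3: 22→25
Sum = 2+14+22+25 = 63.
LPT 80, SPT 45, FIFO 50, EDD 63 → minimum 45.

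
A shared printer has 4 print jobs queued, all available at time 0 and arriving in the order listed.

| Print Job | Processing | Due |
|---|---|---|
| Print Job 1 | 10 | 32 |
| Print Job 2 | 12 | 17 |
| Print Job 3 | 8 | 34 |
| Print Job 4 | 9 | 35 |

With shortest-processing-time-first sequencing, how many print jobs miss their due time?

SPT (increasing processing time): Print Job 3 Print Job 4 Print Job 1 Print Job 2.
Print Job 3: 0→8, due 34, tardiness 0
Print Job 4: 8→17, due 35, tardiness 0
Print Job 1: 17→27, due 32, tardiness 0
Print Job 2: 27→39, due 17, tardiness 22
Late print jobs: 1.

1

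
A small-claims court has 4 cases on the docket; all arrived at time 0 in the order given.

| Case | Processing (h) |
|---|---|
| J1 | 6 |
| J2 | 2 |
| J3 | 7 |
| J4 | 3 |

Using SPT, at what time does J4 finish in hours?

5

SPT (increasing processing time): J2 J4 J1 J3.
J2: 0→2
J4: 2→5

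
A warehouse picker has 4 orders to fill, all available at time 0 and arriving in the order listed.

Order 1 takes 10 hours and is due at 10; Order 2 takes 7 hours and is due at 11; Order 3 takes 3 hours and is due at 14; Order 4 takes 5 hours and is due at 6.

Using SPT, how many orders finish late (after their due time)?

3

SPT (increasing processing time): Order 3 Order 4 Order 2 Order 1.
Order 3: 0→3, due 14, tardiness 0
Order 4: 3→8, due 6, tardiness 2
Order 2: 8→15, due 11, tardiness 4
Order 1: 15→25, due 10, tardiness 15
Late orders: 3.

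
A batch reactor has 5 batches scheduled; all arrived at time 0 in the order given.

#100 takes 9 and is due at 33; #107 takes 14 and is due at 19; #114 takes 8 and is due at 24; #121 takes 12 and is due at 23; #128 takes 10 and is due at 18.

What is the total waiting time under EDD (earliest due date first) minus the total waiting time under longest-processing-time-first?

-7

EDD (increasing due date): #128 #107 #121 #114 #100.
#128: waits 0, runs 0→10
#107: waits 10, runs 10→24
#121: waits 24, runs 24→36
#114: waits 36, runs 36→44
#100: waits 44, runs 44→53
Sum = 0+10+24+36+44 = 114.
LPT (decreasing processing time): #107 #121 #128 #100 #114.
#107: waits 0, runs 0→14
#121: waits 14, runs 14→26
#128: waits 26, runs 26→36
#100: waits 36, runs 36→45
#114: waits 45, runs 45→53
Sum = 0+14+26+36+45 = 121.
Difference = 114 − 121 = -7.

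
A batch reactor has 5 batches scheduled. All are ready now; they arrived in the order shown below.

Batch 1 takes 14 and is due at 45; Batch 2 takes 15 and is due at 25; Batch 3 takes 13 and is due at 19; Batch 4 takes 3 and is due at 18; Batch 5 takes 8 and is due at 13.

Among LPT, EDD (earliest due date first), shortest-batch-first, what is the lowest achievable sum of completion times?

129

LPT (decreasing processing time): Batch 2 Batch 1 Batch 3 Batch 5 Batch 4.
Batch 2: 0→15
Batch 1: 15→29
Batch 3: 29→42
Batch 5: 42→50
Batch 4: 50→53
Sum = 15+29+42+50+53 = 189.
EDD (increasing due date): Batch 5 Batch 4 Batch 3 Batch 2 Batch 1.
Batch 5: 0→8
Batch 4: 8→11
Batch 3: 11→24
Batch 2: 24→39
Batch 1: 39→53
Sum = 8+11+24+39+53 = 135.
SPT (increasing processing time): Batch 4 Batch 5 Batch 3 Batch 1 Batch 2.
Batch 4: 0→3
Batch 5: 3→11
Batch 3: 11→24
Batch 1: 24→38
Batch 2: 38→53
Sum = 3+11+24+38+53 = 129.
LPT 189, EDD 135, SPT 129 → minimum 129.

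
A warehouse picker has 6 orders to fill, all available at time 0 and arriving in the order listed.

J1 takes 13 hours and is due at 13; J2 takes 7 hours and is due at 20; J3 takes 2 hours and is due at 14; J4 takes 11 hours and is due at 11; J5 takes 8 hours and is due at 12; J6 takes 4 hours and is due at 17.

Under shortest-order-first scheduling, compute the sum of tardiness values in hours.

SPT (increasing processing time): J3 J6 J2 J5 J4 J1.
J3: 0→2, due 14, tardiness 0
J6: 2→6, due 17, tardiness 0
J2: 6→13, due 20, tardiness 0
J5: 13→21, due 12, tardiness 9
J4: 21→32, due 11, tardiness 21
J1: 32→45, due 13, tardiness 32
Sum = 0+0+0+9+21+32 = 62.

62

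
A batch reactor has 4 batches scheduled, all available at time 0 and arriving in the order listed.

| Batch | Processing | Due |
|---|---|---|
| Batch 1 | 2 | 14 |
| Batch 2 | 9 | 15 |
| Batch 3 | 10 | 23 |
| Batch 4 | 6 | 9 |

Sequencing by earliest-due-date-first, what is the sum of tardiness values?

EDD (increasing due date): Batch 4 Batch 1 Batch 2 Batch 3.
Batch 4: 0→6, due 9, tardiness 0
Batch 1: 6→8, due 14, tardiness 0
Batch 2: 8→17, due 15, tardiness 2
Batch 3: 17→27, due 23, tardiness 4
Sum = 0+0+2+4 = 6.

6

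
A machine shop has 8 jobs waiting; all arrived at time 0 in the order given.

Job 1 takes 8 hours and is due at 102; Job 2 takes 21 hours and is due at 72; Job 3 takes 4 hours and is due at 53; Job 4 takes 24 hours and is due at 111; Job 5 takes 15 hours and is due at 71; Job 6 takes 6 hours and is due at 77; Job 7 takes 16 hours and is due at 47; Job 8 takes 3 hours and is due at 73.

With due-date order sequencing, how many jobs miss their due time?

0

EDD (increasing due date): Job 7 Job 3 Job 5 Job 2 Job 8 Job 6 Job 1 Job 4.
Job 7: 0→16, due 47, tardiness 0
Job 3: 16→20, due 53, tardiness 0
Job 5: 20→35, due 71, tardiness 0
Job 2: 35→56, due 72, tardiness 0
Job 8: 56→59, due 73, tardiness 0
Job 6: 59→65, due 77, tardiness 0
Job 1: 65→73, due 102, tardiness 0
Job 4: 73→97, due 111, tardiness 0
Late jobs: 0.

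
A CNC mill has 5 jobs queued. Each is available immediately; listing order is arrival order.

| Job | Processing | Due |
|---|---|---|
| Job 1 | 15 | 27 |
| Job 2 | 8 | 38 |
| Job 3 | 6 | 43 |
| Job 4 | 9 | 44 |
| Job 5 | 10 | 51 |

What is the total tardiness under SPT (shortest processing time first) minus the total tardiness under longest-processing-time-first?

SPT (increasing processing time): Job 3 Job 2 Job 4 Job 5 Job 1.
Job 3: 0→6, due 43, tardiness 0
Job 2: 6→14, due 38, tardiness 0
Job 4: 14→23, due 44, tardiness 0
Job 5: 23→33, due 51, tardiness 0
Job 1: 33→48, due 27, tardiness 21
Sum = 0+0+0+0+21 = 21.
LPT (decreasing processing time): Job 1 Job 5 Job 4 Job 2 Job 3.
Job 1: 0→15, due 27, tardiness 0
Job 5: 15→25, due 51, tardiness 0
Job 4: 25→34, due 44, tardiness 0
Job 2: 34→42, due 38, tardiness 4
Job 3: 42→48, due 43, tardiness 5
Sum = 0+0+0+4+5 = 9.
Difference = 21 − 9 = 12.

12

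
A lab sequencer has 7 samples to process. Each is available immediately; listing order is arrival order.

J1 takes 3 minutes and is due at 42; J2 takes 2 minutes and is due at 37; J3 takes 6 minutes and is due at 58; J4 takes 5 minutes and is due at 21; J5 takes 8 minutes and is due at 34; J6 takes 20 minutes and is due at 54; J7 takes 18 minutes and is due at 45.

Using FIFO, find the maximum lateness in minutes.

17

FIFO (arrival order): J1 J2 J3 J4 J5 J6 J7.
J1: 0→3, due 42, lateness -39
J2: 3→5, due 37, lateness -32
J3: 5→11, due 58, lateness -47
J4: 11→16, due 21, lateness -5
J5: 16→24, due 34, lateness -10
J6: 24→44, due 54, lateness -10
J7: 44→62, due 45, lateness 17
Maximum = 17.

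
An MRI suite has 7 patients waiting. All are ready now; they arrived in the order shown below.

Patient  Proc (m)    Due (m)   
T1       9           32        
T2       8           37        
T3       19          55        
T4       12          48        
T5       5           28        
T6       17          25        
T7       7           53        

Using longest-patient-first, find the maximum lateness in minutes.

49

LPT (decreasing processing time): T3 T6 T4 T1 T2 T7 T5.
T3: 0→19, due 55, lateness -36
T6: 19→36, due 25, lateness 11
T4: 36→48, due 48, lateness 0
T1: 48→57, due 32, lateness 25
T2: 57→65, due 37, lateness 28
T7: 65→72, due 53, lateness 19
T5: 72→77, due 28, lateness 49
Maximum = 49.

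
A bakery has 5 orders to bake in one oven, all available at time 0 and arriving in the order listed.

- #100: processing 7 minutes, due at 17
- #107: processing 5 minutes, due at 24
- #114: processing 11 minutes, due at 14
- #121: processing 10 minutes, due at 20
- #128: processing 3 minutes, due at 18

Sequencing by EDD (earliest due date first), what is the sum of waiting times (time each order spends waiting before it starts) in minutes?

81

EDD (increasing due date): #114 #100 #128 #121 #107.
#114: waits 0, runs 0→11
#100: waits 11, runs 11→18
#128: waits 18, runs 18→21
#121: waits 21, runs 21→31
#107: waits 31, runs 31→36
Sum = 0+11+18+21+31 = 81.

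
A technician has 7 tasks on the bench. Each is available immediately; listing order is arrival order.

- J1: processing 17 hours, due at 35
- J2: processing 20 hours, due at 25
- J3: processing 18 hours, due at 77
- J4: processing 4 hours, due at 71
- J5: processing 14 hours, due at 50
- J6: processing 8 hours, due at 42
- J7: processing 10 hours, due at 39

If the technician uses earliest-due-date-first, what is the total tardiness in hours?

58

EDD (increasing due date): J2 J1 J7 J6 J5 J4 J3.
J2: 0→20, due 25, tardiness 0
J1: 20→37, due 35, tardiness 2
J7: 37→47, due 39, tardiness 8
J6: 47→55, due 42, tardiness 13
J5: 55→69, due 50, tardiness 19
J4: 69→73, due 71, tardiness 2
J3: 73→91, due 77, tardiness 14
Sum = 0+2+8+13+19+2+14 = 58.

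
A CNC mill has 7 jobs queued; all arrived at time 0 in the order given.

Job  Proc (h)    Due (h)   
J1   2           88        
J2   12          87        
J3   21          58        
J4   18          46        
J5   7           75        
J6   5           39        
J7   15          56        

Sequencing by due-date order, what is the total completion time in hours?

349

EDD (increasing due date): J6 J4 J7 J3 J5 J2 J1.
J6: 0→5
J4: 5→23
J7: 23→38
J3: 38→59
J5: 59→66
J2: 66→78
J1: 78→80
Sum = 5+23+38+59+66+78+80 = 349.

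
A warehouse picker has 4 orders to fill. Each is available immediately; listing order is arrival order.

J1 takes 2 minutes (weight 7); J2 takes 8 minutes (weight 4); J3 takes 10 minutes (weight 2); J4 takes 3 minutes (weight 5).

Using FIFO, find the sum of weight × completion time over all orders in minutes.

FIFO (arrival order): J1 J2 J3 J4.
J1: finishes 2, weight 7, w·C = 14
J2: finishes 10, weight 4, w·C = 40
J3: finishes 20, weight 2, w·C = 40
J4: finishes 23, weight 5, w·C = 115
Sum = 14+40+40+115 = 209.

209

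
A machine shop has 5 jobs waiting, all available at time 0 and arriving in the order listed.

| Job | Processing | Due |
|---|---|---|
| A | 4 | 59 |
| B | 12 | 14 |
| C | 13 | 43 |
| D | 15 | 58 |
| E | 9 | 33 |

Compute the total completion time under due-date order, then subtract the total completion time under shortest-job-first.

36

EDD (increasing due date): B E C D A.
B: 0→12
E: 12→21
C: 21→34
D: 34→49
A: 49→53
Sum = 12+21+34+49+53 = 169.
SPT (increasing processing time): A E B C D.
A: 0→4
E: 4→13
B: 13→25
C: 25→38
D: 38→53
Sum = 4+13+25+38+53 = 133.
Difference = 169 − 133 = 36.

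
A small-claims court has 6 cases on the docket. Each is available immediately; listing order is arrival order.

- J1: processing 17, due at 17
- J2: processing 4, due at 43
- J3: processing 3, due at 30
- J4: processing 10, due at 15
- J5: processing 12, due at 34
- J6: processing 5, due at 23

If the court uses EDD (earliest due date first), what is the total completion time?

EDD (increasing due date): J4 J1 J6 J3 J5 J2.
J4: 0→10
J1: 10→27
J6: 27→32
J3: 32→35
J5: 35→47
J2: 47→51
Sum = 10+27+32+35+47+51 = 202.

202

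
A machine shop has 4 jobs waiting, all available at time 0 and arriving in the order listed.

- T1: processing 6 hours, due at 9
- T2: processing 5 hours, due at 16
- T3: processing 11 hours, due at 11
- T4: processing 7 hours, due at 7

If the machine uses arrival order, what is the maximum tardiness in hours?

22

FIFO (arrival order): T1 T2 T3 T4.
T1: 0→6, due 9, tardiness 0
T2: 6→11, due 16, tardiness 0
T3: 11→22, due 11, tardiness 11
T4: 22→29, due 7, tardiness 22
Maximum = 22.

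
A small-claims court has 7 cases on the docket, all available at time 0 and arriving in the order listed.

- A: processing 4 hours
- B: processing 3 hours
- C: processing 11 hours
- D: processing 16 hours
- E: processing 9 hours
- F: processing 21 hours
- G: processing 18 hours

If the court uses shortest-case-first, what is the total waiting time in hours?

157

SPT (increasing processing time): B A E C D G F.
B: waits 0, runs 0→3
A: waits 3, runs 3→7
E: waits 7, runs 7→16
C: waits 16, runs 16→27
D: waits 27, runs 27→43
G: waits 43, runs 43→61
F: waits 61, runs 61→82
Sum = 0+3+7+16+27+43+61 = 157.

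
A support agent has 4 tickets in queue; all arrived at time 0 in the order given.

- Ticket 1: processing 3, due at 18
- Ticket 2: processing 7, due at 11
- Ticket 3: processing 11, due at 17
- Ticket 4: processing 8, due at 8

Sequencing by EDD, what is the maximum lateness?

11

EDD (increasing due date): Ticket 4 Ticket 2 Ticket 3 Ticket 1.
Ticket 4: 0→8, due 8, lateness 0
Ticket 2: 8→15, due 11, lateness 4
Ticket 3: 15→26, due 17, lateness 9
Ticket 1: 26→29, due 18, lateness 11
Maximum = 11.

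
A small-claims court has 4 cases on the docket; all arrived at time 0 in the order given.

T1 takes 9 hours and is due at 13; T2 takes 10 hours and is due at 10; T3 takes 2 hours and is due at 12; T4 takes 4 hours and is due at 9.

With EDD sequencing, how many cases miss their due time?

3

EDD (increasing due date): T4 T2 T3 T1.
T4: 0→4, due 9, tardiness 0
T2: 4→14, due 10, tardiness 4
T3: 14→16, due 12, tardiness 4
T1: 16→25, due 13, tardiness 12
Late cases: 3.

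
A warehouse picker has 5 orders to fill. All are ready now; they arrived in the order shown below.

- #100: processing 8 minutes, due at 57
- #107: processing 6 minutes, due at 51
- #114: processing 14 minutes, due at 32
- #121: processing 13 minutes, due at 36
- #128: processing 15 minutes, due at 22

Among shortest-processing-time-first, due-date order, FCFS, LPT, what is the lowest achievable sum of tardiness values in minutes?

6

SPT (increasing processing time): #107 #100 #121 #114 #128.
#107: 0→6, due 51, tardiness 0
#100: 6→14, due 57, tardiness 0
#121: 14→27, due 36, tardiness 0
#114: 27→41, due 32, tardiness 9
#128: 41→56, due 22, tardiness 34
Sum = 0+0+0+9+34 = 43.
EDD (increasing due date): #128 #114 #121 #107 #100.
#128: 0→15, due 22, tardiness 0
#114: 15→29, due 32, tardiness 0
#121: 29→42, due 36, tardiness 6
#107: 42→48, due 51, tardiness 0
#100: 48→56, due 57, tardiness 0
Sum = 0+0+6+0+0 = 6.
FIFO (arrival order): #100 #107 #114 #121 #128.
#100: 0→8, due 57, tardiness 0
#107: 8→14, due 51, tardiness 0
#114: 14→28, due 32, tardiness 0
#121: 28→41, due 36, tardiness 5
#128: 41→56, due 22, tardiness 34
Sum = 0+0+0+5+34 = 39.
LPT (decreasing processing time): #128 #114 #121 #100 #107.
#128: 0→15, due 22, tardiness 0
#114: 15→29, due 32, tardiness 0
#121: 29→42, due 36, tardiness 6
#100: 42→50, due 57, tardiness 0
#107: 50→56, due 51, tardiness 5
Sum = 0+0+6+0+5 = 11.
SPT 43, EDD 6, FIFO 39, LPT 11 → minimum 6.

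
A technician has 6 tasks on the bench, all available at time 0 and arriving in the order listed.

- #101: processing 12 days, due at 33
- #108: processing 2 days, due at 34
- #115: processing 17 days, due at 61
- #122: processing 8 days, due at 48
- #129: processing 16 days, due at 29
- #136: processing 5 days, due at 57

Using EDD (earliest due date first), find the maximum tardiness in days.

EDD (increasing due date): #129 #101 #108 #122 #136 #115.
#129: 0→16, due 29, tardiness 0
#101: 16→28, due 33, tardiness 0
#108: 28→30, due 34, tardiness 0
#122: 30→38, due 48, tardiness 0
#136: 38→43, due 57, tardiness 0
#115: 43→60, due 61, tardiness 0
Maximum = 0.

0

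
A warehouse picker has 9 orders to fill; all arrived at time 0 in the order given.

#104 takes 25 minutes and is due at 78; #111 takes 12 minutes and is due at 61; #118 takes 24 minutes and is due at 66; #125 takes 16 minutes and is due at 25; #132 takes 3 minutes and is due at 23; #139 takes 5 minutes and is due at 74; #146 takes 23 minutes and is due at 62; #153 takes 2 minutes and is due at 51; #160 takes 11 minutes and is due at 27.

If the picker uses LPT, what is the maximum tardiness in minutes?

LPT (decreasing processing time): #104 #118 #146 #125 #111 #160 #139 #132 #153.
#104: 0→25, due 78, tardiness 0
#118: 25→49, due 66, tardiness 0
#146: 49→72, due 62, tardiness 10
#125: 72→88, due 25, tardiness 63
#111: 88→100, due 61, tardiness 39
#160: 100→111, due 27, tardiness 84
#139: 111→116, due 74, tardiness 42
#132: 116→119, due 23, tardiness 96
#153: 119→121, due 51, tardiness 70
Maximum = 96.

96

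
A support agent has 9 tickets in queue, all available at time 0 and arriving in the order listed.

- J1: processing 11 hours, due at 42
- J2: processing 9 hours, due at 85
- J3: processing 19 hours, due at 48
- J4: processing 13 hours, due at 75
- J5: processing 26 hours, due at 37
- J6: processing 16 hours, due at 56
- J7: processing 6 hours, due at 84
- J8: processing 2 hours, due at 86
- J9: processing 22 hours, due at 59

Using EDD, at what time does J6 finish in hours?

EDD (increasing due date): J5 J1 J3 J6 J9 J4 J7 J2 J8.
J5: 0→26
J1: 26→37
J3: 37→56
J6: 56→72

72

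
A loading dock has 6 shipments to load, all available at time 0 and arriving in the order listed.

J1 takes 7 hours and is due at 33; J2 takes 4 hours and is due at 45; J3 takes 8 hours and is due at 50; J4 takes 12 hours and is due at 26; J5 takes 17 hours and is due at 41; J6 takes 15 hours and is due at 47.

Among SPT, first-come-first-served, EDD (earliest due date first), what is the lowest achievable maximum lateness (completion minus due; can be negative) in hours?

13

SPT (increasing processing time): J2 J1 J3 J4 J6 J5.
J2: 0→4, due 45, lateness -41
J1: 4→11, due 33, lateness -22
J3: 11→19, due 50, lateness -31
J4: 19→31, due 26, lateness 5
J6: 31→46, due 47, lateness -1
J5: 46→63, due 41, lateness 22
Maximum = 22.
FIFO (arrival order): J1 J2 J3 J4 J5 J6.
J1: 0→7, due 33, lateness -26
J2: 7→11, due 45, lateness -34
J3: 11→19, due 50, lateness -31
J4: 19→31, due 26, lateness 5
J5: 31→48, due 41, lateness 7
J6: 48→63, due 47, lateness 16
Maximum = 16.
EDD (increasing due date): J4 J1 J5 J2 J6 J3.
J4: 0→12, due 26, lateness -14
J1: 12→19, due 33, lateness -14
J5: 19→36, due 41, lateness -5
J2: 36→40, due 45, lateness -5
J6: 40→55, due 47, lateness 8
J3: 55→63, due 50, lateness 13
Maximum = 13.
SPT 22, FIFO 16, EDD 13 → minimum 13.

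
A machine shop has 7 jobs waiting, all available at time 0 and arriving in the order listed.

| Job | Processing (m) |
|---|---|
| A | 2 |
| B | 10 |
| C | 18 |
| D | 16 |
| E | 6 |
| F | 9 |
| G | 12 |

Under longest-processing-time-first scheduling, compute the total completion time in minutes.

LPT (decreasing processing time): C D G B F E A.
C: 0→18
D: 18→34
G: 34→46
B: 46→56
F: 56→65
E: 65→71
A: 71→73
Sum = 18+34+46+56+65+71+73 = 363.

363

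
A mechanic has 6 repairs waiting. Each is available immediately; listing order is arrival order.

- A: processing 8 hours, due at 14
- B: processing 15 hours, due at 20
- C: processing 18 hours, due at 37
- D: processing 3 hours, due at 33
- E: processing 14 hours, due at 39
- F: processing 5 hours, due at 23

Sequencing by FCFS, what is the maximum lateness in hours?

40

FIFO (arrival order): A B C D E F.
A: 0→8, due 14, lateness -6
B: 8→23, due 20, lateness 3
C: 23→41, due 37, lateness 4
D: 41→44, due 33, lateness 11
E: 44→58, due 39, lateness 19
F: 58→63, due 23, lateness 40
Maximum = 40.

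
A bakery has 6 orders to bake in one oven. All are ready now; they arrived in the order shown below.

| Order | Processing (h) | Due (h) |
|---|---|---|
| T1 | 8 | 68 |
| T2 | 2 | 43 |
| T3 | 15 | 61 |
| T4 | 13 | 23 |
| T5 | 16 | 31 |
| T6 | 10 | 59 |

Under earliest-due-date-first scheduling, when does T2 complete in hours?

EDD (increasing due date): T4 T5 T2 T6 T3 T1.
T4: 0→13
T5: 13→29
T2: 29→31

31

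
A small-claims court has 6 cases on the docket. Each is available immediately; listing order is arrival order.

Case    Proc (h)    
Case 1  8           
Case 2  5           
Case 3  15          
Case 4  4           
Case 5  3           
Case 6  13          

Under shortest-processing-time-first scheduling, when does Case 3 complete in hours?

48

SPT (increasing processing time): Case 5 Case 4 Case 2 Case 1 Case 6 Case 3.
Case 5: 0→3
Case 4: 3→7
Case 2: 7→12
Case 1: 12→20
Case 6: 20→33
Case 3: 33→48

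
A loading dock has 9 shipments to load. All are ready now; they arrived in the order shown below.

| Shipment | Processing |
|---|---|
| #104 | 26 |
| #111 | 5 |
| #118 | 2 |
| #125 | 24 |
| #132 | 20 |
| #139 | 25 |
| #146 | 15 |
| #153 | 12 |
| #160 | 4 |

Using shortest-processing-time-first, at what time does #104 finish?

133

SPT (increasing processing time): #118 #160 #111 #153 #146 #132 #125 #139 #104.
#118: 0→2
#160: 2→6
#111: 6→11
#153: 11→23
#146: 23→38
#132: 38→58
#125: 58→82
#139: 82→107
#104: 107→133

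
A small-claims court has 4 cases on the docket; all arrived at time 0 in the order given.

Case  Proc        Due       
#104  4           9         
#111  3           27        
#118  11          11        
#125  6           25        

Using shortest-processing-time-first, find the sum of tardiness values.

SPT (increasing processing time): #111 #104 #125 #118.
#111: 0→3, due 27, tardiness 0
#104: 3→7, due 9, tardiness 0
#125: 7→13, due 25, tardiness 0
#118: 13→24, due 11, tardiness 13
Sum = 0+0+0+13 = 13.

13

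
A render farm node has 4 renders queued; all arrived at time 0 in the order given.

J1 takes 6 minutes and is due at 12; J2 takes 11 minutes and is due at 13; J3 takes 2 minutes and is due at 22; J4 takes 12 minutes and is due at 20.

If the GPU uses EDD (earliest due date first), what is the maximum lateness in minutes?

EDD (increasing due date): J1 J2 J4 J3.
J1: 0→6, due 12, lateness -6
J2: 6→17, due 13, lateness 4
J4: 17→29, due 20, lateness 9
J3: 29→31, due 22, lateness 9
Maximum = 9.

9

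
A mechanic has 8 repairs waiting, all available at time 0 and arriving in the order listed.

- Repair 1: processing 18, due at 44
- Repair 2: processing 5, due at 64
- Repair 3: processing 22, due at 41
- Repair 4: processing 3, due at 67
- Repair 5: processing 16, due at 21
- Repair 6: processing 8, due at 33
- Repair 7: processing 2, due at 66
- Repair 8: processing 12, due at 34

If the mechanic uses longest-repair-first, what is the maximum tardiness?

43

LPT (decreasing processing time): Repair 3 Repair 1 Repair 5 Repair 8 Repair 6 Repair 2 Repair 4 Repair 7.
Repair 3: 0→22, due 41, tardiness 0
Repair 1: 22→40, due 44, tardiness 0
Repair 5: 40→56, due 21, tardiness 35
Repair 8: 56→68, due 34, tardiness 34
Repair 6: 68→76, due 33, tardiness 43
Repair 2: 76→81, due 64, tardiness 17
Repair 4: 81→84, due 67, tardiness 17
Repair 7: 84→86, due 66, tardiness 20
Maximum = 43.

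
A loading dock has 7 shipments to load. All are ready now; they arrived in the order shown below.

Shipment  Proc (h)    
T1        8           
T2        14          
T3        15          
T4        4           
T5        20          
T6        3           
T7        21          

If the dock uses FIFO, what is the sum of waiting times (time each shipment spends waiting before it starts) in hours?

233

FIFO (arrival order): T1 T2 T3 T4 T5 T6 T7.
T1: waits 0, runs 0→8
T2: waits 8, runs 8→22
T3: waits 22, runs 22→37
T4: waits 37, runs 37→41
T5: waits 41, runs 41→61
T6: waits 61, runs 61→64
T7: waits 64, runs 64→85
Sum = 0+8+22+37+41+61+64 = 233.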